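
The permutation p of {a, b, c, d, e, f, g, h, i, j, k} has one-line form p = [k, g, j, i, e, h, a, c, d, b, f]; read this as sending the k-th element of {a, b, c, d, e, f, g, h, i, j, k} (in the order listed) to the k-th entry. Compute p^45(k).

b

Tracing k → f → … returns to k after 8 steps, so k lies in an 8-cycle (a, k, f, h, c, j, b, g).
Powers repeat with period 8 on this cycle, and 45 mod 8 = 5, so p^45(k) = p^5(k).
Stepping 5 places around the cycle: k → f → h → c → j → b.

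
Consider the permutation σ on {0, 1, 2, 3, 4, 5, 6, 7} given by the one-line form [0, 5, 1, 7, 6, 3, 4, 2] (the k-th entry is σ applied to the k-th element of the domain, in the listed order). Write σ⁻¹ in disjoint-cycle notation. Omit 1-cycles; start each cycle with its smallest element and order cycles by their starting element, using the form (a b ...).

First write σ in disjoint cycles: (1 5 3 7 2)(4 6).
The inverse reverses every cycle; in canonical form, σ⁻¹ = (1 2 7 3 5)(4 6).

(1 2 7 3 5)(4 6)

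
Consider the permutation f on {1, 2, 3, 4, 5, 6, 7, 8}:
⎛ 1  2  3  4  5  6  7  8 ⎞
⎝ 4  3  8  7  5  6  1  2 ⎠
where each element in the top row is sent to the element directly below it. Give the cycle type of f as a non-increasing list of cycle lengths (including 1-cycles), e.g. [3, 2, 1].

The disjoint cycles are (1 4 7)(2 3 8)(5)(6), with lengths 3, 3, 1, 1 in non-increasing order.

[3, 3, 1, 1]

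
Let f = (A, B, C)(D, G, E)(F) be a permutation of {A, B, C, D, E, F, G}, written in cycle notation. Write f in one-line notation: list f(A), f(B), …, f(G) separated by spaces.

B C A G D F E

Reading each image from the cycles: A↦B, B↦C, C↦A, D↦G, E↦D, F↦F, G↦E.
Listing these in domain order gives B C A G D F E.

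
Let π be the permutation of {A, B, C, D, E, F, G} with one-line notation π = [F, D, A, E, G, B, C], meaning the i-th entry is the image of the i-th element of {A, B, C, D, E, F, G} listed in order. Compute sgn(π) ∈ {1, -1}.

In disjoint-cycle form the cycle lengths are 7.
A cycle is odd iff its length is even; π has 0 even-length cycles, so sgn(π) = (−1)^0 and π is even.

1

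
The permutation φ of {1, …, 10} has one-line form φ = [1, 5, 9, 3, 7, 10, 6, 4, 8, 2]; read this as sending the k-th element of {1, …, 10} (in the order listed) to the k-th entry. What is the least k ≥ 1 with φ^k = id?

The disjoint-cycle form of φ has cycle lengths 5, 4, 1.
The order of φ is the least common multiple of its cycle lengths: lcm(5, 4) = 20.

20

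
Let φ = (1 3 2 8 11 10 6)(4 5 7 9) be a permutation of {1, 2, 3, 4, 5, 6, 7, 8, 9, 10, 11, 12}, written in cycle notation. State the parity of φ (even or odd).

odd

The cycle lengths are 7, 4, 1.
A cycle is odd iff its length is even; φ has 1 even-length cycle, so sgn(φ) = (−1)^1 and φ is odd.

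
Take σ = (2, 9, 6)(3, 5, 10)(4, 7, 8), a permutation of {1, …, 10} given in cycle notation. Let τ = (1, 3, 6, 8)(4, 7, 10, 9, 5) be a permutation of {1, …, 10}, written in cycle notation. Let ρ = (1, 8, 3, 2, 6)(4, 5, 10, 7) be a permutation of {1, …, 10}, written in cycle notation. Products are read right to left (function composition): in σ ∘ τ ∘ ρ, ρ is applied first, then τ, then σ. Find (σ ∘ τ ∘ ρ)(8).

2

(σ ∘ τ ∘ ρ)(8) = σ(τ(ρ(8))). ρ(8) = 3, then τ(3) = 6, then σ(6) = 2, so the result is 2.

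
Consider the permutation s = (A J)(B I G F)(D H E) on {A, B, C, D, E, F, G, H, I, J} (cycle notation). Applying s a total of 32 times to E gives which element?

E lies in the 3-cycle (D H E).
Powers repeat with period 3 on this cycle, and 32 mod 3 = 2, so s^32(E) = s^2(E).
Stepping 2 places around the cycle: E → D → H.

H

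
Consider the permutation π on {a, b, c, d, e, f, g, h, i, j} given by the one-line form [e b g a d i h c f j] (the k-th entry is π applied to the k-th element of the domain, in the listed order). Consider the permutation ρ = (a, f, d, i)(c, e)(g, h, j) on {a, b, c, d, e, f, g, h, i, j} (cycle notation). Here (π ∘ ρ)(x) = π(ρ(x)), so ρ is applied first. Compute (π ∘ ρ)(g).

First apply ρ: ρ(g) = h, then π(h) = c. Thus (π ∘ ρ)(g) = c.

c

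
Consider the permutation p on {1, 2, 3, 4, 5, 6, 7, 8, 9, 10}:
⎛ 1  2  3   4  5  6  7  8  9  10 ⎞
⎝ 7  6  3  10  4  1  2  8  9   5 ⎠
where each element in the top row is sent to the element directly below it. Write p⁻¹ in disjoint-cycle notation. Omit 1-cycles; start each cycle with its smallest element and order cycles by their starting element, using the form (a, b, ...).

The cycle decomposition of p is (1, 7, 2, 6)(4, 10, 5).
The inverse reverses every cycle; in canonical form, p⁻¹ = (1, 6, 2, 7)(4, 5, 10).

(1, 6, 2, 7)(4, 5, 10)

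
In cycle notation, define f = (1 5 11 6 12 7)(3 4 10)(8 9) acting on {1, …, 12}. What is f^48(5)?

5 lies in the 6-cycle (1 5 11 6 12 7).
Since the cycle has length 6, f^48 acts on it the same as f^0 (48 mod 6 = 0).
So f^48(5) = 5.

5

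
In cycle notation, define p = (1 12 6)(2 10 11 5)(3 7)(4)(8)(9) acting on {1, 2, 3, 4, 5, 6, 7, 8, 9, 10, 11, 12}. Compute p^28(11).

11 lies in the 4-cycle (2 10 11 5).
Since the cycle has length 4, p^28 acts on it the same as p^0 (28 mod 4 = 0).
So p^28(11) = 11.

11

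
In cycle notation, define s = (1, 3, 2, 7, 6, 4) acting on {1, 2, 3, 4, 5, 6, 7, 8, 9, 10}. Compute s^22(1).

6

1 lies in the 6-cycle (1, 3, 2, 7, 6, 4).
Since the cycle has length 6, s^22 acts on it the same as s^4 (22 mod 6 = 4).
Advancing 4 steps from 1: 1 → 3 → 2 → 7 → 6.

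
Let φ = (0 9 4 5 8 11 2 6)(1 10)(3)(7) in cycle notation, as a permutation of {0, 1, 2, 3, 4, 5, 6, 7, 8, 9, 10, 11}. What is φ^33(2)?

6

2 lies in the 8-cycle (0 9 4 5 8 11 2 6).
On an 8-cycle, φ^8 is the identity, so φ^33 = φ^1 there (33 ≡ 1 mod 8).
Advancing 1 step from 2: 2 → 6.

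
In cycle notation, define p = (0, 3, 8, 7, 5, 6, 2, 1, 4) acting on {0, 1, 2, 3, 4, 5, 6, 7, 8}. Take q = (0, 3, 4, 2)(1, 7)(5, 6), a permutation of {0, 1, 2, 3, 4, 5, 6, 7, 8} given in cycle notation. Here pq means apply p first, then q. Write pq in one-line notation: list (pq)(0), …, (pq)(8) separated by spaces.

Chase each element through p then q: 0 → 3 → 4; 1 → 4 → 2; 2 → 1 → 7; 3 → 8 → 8; 4 → 0 → 3; 5 → 6 → 5; 6 → 2 → 0; 7 → 5 → 6; 8 → 7 → 1.
Collecting the images, pq = [4 2 7 8 3 5 0 6 1].

4 2 7 8 3 5 0 6 1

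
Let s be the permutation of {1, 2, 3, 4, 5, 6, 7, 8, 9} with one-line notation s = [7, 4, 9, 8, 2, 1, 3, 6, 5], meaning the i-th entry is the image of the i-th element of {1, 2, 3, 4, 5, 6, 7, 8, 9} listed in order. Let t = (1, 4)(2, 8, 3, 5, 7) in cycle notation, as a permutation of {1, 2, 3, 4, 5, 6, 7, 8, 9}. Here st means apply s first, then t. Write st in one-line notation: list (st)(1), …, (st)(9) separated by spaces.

2 1 9 3 8 4 5 6 7

(st)(x) = t(s(x)). Computing each image: t(s(1)) = t(7) = 2, t(s(2)) = t(4) = 1, t(s(3)) = t(9) = 9, t(s(4)) = t(8) = 3, t(s(5)) = t(2) = 8, t(s(6)) = t(1) = 4, t(s(7)) = t(3) = 5, t(s(8)) = t(6) = 6, t(s(9)) = t(5) = 7.
Hence st = [2 1 9 3 8 4 5 6 7].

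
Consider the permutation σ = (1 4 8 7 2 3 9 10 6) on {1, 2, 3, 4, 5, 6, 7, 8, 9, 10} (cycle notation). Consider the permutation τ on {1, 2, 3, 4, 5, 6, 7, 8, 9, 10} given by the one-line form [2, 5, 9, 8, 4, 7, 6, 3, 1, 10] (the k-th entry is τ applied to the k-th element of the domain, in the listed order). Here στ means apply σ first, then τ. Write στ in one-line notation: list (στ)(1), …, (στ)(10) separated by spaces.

Chase each element through σ then τ: 1 → 4 → 8; 2 → 3 → 9; 3 → 9 → 1; 4 → 8 → 3; 5 → 5 → 4; 6 → 1 → 2; 7 → 2 → 5; 8 → 7 → 6; 9 → 10 → 10; 10 → 6 → 7.
Collecting the images, στ = [8 9 1 3 4 2 5 6 10 7].

8 9 1 3 4 2 5 6 10 7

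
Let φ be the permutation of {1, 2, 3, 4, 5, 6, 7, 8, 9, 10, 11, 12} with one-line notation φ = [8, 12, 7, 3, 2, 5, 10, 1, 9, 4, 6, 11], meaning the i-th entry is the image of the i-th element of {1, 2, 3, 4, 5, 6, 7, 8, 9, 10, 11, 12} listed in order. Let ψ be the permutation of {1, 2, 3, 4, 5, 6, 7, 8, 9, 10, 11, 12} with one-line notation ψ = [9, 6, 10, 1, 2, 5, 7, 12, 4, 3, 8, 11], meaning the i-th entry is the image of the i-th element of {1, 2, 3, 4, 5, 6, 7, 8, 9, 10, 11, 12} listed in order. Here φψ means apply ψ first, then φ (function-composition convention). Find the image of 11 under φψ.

1

First apply ψ: ψ(11) = 8, then φ(8) = 1. Thus (φψ)(11) = 1.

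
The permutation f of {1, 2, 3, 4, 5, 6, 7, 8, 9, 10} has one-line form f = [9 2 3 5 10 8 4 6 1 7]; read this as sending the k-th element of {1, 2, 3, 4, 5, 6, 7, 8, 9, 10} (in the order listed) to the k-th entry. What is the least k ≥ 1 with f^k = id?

4

Writing f as disjoint cycles, the cycle lengths are 4, 2, 2, 1, 1.
The order is lcm(4, 2, 2) = 4.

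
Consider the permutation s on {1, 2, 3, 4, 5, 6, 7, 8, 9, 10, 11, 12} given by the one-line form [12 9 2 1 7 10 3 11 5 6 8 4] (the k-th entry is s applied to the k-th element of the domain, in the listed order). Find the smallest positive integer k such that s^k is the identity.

30

Writing s as disjoint cycles, the cycle lengths are 5, 3, 2, 2.
The order of s is the least common multiple of its cycle lengths: lcm(5, 3, 2, 2) = 30.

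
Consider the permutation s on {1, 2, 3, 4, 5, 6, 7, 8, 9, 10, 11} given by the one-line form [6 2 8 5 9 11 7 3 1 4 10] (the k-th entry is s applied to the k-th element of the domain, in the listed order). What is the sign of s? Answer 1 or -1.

-1

In disjoint-cycle form the cycle lengths are 7, 2, 1, 1.
A cycle of length ℓ contributes ℓ−1 transpositions, so s is a product of 6 + 1 = 7 transpositions — odd.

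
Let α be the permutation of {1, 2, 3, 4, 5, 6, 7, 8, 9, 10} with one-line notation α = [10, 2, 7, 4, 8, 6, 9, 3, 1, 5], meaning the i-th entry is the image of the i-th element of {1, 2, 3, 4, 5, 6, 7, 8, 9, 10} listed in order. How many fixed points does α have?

The fixed points (elements with α(x) = x) are {2, 4, 6}, so there are 3.

3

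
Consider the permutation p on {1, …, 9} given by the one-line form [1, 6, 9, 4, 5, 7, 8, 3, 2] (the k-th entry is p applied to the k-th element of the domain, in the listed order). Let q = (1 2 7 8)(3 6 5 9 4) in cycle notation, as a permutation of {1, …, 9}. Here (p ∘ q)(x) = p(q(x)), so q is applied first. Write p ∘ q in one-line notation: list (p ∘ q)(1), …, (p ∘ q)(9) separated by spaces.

6 8 7 9 2 5 3 1 4

(p ∘ q)(x) = p(q(x)). Computing each image: p(q(1)) = p(2) = 6, p(q(2)) = p(7) = 8, p(q(3)) = p(6) = 7, p(q(4)) = p(3) = 9, p(q(5)) = p(9) = 2, p(q(6)) = p(5) = 5, p(q(7)) = p(8) = 3, p(q(8)) = p(1) = 1, p(q(9)) = p(4) = 4.
Hence p ∘ q = [6 8 7 9 2 5 3 1 4].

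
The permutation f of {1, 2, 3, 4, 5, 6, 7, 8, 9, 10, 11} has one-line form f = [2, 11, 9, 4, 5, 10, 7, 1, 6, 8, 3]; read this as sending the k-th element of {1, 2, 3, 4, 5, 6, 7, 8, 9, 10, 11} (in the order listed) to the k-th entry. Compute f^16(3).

3

Tracing 3 → 9 → … returns to 3 after 8 steps, so 3 lies in an 8-cycle (1 2 11 3 9 6 10 8).
Since the cycle has length 8, f^16 acts on it the same as f^0 (16 mod 8 = 0).
So f^16(3) = 3.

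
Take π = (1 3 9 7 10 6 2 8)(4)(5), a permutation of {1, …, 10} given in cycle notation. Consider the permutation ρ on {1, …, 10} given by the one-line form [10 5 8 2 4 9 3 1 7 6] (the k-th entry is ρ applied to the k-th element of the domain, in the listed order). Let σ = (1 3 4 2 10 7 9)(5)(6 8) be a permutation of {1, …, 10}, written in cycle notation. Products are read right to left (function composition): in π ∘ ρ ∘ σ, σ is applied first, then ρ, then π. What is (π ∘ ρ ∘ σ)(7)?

10

(π ∘ ρ ∘ σ)(7) = π(ρ(σ(7))). σ(7) = 9, then ρ(9) = 7, then π(7) = 10, so the result is 10.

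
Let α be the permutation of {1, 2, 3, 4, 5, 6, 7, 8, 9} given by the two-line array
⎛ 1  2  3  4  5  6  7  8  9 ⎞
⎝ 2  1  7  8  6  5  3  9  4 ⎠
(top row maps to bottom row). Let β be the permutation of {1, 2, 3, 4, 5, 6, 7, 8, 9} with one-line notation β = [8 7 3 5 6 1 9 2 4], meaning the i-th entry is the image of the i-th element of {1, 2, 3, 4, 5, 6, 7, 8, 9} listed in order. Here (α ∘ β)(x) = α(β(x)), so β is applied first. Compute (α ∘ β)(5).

β(5) = 6, then α(6) = 5; composing gives (α ∘ β)(5) = 5.

5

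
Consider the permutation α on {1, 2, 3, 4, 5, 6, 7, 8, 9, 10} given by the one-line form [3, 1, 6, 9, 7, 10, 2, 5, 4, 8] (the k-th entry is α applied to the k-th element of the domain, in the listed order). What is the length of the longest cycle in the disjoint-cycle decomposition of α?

Decomposing into disjoint cycles gives (1 3 6 10 8 5 7 2)(4 9); the longest has length 8.

8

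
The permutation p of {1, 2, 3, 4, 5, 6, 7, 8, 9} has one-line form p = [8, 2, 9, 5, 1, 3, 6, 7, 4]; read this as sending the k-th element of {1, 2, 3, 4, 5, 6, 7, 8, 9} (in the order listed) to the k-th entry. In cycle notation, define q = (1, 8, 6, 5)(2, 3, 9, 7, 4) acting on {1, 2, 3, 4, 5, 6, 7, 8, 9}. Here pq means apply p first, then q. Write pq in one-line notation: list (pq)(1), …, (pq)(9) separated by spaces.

(pq)(x) = q(p(x)). Computing each image: q(p(1)) = q(8) = 6, q(p(2)) = q(2) = 3, q(p(3)) = q(9) = 7, q(p(4)) = q(5) = 1, q(p(5)) = q(1) = 8, q(p(6)) = q(3) = 9, q(p(7)) = q(6) = 5, q(p(8)) = q(7) = 4, q(p(9)) = q(4) = 2.
Hence pq = [6 3 7 1 8 9 5 4 2].

6 3 7 1 8 9 5 4 2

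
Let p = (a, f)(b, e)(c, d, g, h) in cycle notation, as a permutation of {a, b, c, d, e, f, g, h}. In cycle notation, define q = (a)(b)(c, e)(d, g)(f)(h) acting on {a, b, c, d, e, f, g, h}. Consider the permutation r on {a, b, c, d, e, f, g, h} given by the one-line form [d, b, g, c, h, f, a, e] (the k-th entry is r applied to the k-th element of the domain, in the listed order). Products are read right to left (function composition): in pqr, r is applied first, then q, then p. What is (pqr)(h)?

d

Apply the permutations in order: r(h) = e, then q(e) = c, then p(c) = d. So (pqr)(h) = d.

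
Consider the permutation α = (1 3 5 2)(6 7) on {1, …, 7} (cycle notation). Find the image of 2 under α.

1

2 appears in (1 3 5 2); the next entry (wrapping around) is 1.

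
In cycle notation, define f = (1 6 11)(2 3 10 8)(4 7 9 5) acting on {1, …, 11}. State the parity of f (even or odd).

even

The cycle lengths are 4, 4, 3.
A cycle is odd iff its length is even; f has 2 even-length cycles, so sgn(f) = (−1)^2 and f is even.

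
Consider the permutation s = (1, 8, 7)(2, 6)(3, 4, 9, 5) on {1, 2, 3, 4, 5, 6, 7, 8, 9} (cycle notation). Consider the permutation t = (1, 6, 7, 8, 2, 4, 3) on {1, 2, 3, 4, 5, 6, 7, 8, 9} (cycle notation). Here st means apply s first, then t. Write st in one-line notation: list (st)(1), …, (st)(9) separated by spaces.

(st)(x) = t(s(x)). Computing each image: t(s(1)) = t(8) = 2, t(s(2)) = t(6) = 7, t(s(3)) = t(4) = 3, t(s(4)) = t(9) = 9, t(s(5)) = t(3) = 1, t(s(6)) = t(2) = 4, t(s(7)) = t(1) = 6, t(s(8)) = t(7) = 8, t(s(9)) = t(5) = 5.
Hence st = [2 7 3 9 1 4 6 8 5].

2 7 3 9 1 4 6 8 5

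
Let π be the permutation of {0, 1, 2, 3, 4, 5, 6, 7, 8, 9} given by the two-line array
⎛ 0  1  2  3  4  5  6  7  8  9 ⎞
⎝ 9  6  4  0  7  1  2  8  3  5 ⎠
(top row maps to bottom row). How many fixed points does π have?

No element satisfies π(x) = x, so there are 0 fixed points.

0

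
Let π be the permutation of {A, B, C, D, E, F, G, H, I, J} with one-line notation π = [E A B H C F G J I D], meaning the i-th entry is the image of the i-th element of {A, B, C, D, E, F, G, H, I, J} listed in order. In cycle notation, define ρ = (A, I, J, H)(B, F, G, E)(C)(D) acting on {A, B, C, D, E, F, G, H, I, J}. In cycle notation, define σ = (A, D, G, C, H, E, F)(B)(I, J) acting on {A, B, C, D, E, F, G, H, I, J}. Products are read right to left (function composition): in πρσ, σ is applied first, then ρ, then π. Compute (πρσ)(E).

G

Apply the permutations in order: σ(E) = F, then ρ(F) = G, then π(G) = G. So (πρσ)(E) = G.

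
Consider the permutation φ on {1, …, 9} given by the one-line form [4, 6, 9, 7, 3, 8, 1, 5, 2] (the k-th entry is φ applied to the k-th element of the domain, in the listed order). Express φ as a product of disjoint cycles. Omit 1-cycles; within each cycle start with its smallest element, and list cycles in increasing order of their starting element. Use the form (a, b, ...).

(1, 4, 7)(2, 6, 8, 5, 3, 9)

Iterating φ from 1 gives 1 → 4 → 7 → 1; that is the 3-cycle (1, 4, 7).
Continuing from each remaining unvisited element yields (1, 4, 7)(2, 6, 8, 5, 3, 9).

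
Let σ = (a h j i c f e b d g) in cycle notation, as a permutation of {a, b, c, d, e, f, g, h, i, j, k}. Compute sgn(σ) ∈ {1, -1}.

The cycle lengths are 10, 1.
A cycle is odd iff its length is even; σ has 1 even-length cycle, so sgn(σ) = (−1)^1 and σ is odd.

-1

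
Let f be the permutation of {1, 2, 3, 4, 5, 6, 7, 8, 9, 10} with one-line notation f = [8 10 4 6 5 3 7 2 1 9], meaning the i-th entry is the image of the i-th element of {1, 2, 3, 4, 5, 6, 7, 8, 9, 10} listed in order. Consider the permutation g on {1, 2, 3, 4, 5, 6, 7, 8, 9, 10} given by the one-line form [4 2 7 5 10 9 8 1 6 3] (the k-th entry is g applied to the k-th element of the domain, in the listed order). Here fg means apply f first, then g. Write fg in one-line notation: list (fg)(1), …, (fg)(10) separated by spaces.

1 3 5 9 10 7 8 2 4 6

(fg)(x) = g(f(x)). Computing each image: g(f(1)) = g(8) = 1, g(f(2)) = g(10) = 3, g(f(3)) = g(4) = 5, g(f(4)) = g(6) = 9, g(f(5)) = g(5) = 10, g(f(6)) = g(3) = 7, g(f(7)) = g(7) = 8, g(f(8)) = g(2) = 2, g(f(9)) = g(1) = 4, g(f(10)) = g(9) = 6.
Hence fg = [1 3 5 9 10 7 8 2 4 6].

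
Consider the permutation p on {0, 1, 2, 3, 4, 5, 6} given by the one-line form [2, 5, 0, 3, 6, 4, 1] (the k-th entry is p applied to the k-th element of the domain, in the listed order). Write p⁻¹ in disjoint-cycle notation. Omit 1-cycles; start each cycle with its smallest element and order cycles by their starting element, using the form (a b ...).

(0 2)(1 6 4 5)

The cycle decomposition of p is (0 2)(1 5 4 6).
Reversing each cycle (and rotating so the smallest element leads) gives p⁻¹ = (0 2)(1 6 4 5).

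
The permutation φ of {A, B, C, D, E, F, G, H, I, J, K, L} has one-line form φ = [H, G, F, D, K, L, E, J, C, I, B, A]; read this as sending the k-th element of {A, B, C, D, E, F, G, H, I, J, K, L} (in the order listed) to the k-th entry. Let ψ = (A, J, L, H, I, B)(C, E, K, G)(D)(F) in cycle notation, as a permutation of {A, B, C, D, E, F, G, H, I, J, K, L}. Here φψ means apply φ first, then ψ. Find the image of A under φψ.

First apply φ: φ(A) = H, then ψ(H) = I. Thus (φψ)(A) = I.

I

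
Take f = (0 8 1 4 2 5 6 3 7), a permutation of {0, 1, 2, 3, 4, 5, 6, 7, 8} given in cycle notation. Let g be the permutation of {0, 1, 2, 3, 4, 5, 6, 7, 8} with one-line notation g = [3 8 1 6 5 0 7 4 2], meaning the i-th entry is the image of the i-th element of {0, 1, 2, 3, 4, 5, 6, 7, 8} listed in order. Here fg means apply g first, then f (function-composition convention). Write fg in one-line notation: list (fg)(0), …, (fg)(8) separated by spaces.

7 1 4 3 6 8 0 2 5

(fg)(x) = f(g(x)). Computing each image: f(g(0)) = f(3) = 7, f(g(1)) = f(8) = 1, f(g(2)) = f(1) = 4, f(g(3)) = f(6) = 3, f(g(4)) = f(5) = 6, f(g(5)) = f(0) = 8, f(g(6)) = f(7) = 0, f(g(7)) = f(4) = 2, f(g(8)) = f(2) = 5.
Hence fg = [7 1 4 3 6 8 0 2 5].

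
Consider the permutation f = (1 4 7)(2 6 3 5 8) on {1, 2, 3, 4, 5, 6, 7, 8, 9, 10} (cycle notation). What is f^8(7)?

4

7 lies in the 3-cycle (1 4 7).
On a 3-cycle, f^3 is the identity, so f^8 = f^2 there (8 ≡ 2 mod 3).
Stepping 2 places around the cycle: 7 → 1 → 4.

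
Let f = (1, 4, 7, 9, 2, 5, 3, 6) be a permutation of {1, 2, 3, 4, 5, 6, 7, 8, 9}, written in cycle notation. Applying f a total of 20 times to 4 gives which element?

5

4 lies in the 8-cycle (1, 4, 7, 9, 2, 5, 3, 6).
Powers repeat with period 8 on this cycle, and 20 mod 8 = 4, so f^20(4) = f^4(4).
Advancing 4 steps from 4: 4 → 7 → 9 → 2 → 5.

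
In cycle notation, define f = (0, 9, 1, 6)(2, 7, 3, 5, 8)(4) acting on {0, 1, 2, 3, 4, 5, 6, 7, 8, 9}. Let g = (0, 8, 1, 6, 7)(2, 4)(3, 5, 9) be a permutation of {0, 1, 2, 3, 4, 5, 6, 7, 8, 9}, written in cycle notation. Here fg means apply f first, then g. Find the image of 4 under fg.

First apply f: f(4) = 4, then g(4) = 2. Thus (fg)(4) = 2.

2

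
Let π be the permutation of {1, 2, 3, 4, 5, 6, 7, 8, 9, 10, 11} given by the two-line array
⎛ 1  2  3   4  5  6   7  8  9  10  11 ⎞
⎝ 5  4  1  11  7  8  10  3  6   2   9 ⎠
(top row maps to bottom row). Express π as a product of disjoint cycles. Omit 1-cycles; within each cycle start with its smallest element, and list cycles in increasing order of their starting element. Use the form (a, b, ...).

(1, 5, 7, 10, 2, 4, 11, 9, 6, 8, 3)

Iterating π from 1 gives 1 → 5 → 7 → 10 → 2 → 4 → 11 → 9 → 6 → 8 → 3 → 1; that is the 11-cycle (1, 5, 7, 10, 2, 4, 11, 9, 6, 8, 3).
Repeating from the next unused element and collecting all non-trivial cycles gives (1, 5, 7, 10, 2, 4, 11, 9, 6, 8, 3).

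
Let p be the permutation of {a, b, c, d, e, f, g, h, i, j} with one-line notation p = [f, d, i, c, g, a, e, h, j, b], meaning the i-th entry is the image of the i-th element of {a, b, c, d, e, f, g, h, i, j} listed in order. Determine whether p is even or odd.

even

In disjoint-cycle form the cycle lengths are 5, 2, 2, 1.
A cycle is odd iff its length is even; p has 2 even-length cycles, so sgn(p) = (−1)^2 and p is even.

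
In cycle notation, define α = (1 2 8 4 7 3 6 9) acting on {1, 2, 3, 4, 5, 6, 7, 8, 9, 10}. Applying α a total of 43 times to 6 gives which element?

2

6 lies in the 8-cycle (1 2 8 4 7 3 6 9).
Powers repeat with period 8 on this cycle, and 43 mod 8 = 3, so α^43(6) = α^3(6).
Advancing 3 steps from 6: 6 → 9 → 1 → 2.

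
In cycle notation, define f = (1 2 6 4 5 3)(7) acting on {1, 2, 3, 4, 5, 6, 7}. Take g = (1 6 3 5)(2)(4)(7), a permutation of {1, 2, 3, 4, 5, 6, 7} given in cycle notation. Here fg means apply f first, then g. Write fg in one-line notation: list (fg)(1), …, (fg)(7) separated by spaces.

2 3 6 1 5 4 7

(fg)(x) = g(f(x)). Computing each image: g(f(1)) = g(2) = 2, g(f(2)) = g(6) = 3, g(f(3)) = g(1) = 6, g(f(4)) = g(5) = 1, g(f(5)) = g(3) = 5, g(f(6)) = g(4) = 4, g(f(7)) = g(7) = 7.
Hence fg = [2 3 6 1 5 4 7].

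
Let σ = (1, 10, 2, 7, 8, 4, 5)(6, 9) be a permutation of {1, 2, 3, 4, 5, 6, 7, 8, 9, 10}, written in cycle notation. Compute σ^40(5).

8

5 lies in the 7-cycle (1, 10, 2, 7, 8, 4, 5).
Powers repeat with period 7 on this cycle, and 40 mod 7 = 5, so σ^40(5) = σ^5(5).
Stepping 5 places around the cycle: 5 → 1 → 10 → 2 → 7 → 8.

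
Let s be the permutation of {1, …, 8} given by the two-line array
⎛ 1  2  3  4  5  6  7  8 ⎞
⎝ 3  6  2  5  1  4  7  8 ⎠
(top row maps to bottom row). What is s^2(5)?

Tracing 5 → 1 → … returns to 5 after 6 steps, so 5 lies in a 6-cycle (1, 3, 2, 6, 4, 5).
Stepping 2 places around the cycle: 5 → 1 → 3.

3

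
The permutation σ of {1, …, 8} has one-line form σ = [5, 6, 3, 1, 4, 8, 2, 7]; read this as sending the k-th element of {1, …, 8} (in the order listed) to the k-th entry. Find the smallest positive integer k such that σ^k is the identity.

12

Writing σ as disjoint cycles, the cycle lengths are 4, 3, 1.
The order is lcm(4, 3) = 12.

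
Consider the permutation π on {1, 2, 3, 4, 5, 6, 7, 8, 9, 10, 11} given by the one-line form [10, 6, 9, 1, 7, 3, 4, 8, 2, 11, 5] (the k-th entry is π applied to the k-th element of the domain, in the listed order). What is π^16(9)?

Tracing 9 → 2 → … returns to 9 after 4 steps, so 9 lies in a 4-cycle (2, 6, 3, 9).
On a 4-cycle, π^4 is the identity, so π^16 = π^0 there (16 ≡ 0 mod 4).
So π^16(9) = 9.

9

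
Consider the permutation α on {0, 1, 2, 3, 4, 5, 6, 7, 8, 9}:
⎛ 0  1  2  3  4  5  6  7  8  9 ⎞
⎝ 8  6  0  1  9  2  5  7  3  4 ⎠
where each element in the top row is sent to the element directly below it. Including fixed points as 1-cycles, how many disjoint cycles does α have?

3

The cycle decomposition is (0, 8, 3, 1, 6, 5, 2)(4, 9)(7), which has 3 cycles (counting 1-cycles).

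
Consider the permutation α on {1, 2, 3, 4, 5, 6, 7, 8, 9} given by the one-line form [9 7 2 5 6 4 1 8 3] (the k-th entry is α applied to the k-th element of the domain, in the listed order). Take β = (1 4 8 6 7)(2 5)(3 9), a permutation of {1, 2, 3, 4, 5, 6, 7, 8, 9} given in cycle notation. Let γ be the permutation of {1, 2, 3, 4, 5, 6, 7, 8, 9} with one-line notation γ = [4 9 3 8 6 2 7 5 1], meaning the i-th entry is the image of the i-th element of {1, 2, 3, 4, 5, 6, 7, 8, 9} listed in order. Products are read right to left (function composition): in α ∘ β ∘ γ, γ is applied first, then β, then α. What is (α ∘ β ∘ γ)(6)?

Apply the permutations in order: γ(6) = 2, then β(2) = 5, then α(5) = 6. So (α ∘ β ∘ γ)(6) = 6.

6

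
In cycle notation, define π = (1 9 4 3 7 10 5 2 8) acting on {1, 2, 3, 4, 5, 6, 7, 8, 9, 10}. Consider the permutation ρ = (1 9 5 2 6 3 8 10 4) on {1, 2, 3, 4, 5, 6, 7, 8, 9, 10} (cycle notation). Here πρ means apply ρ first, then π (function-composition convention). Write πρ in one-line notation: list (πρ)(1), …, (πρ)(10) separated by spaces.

4 6 1 9 8 7 10 5 2 3

(πρ)(x) = π(ρ(x)). Computing each image: π(ρ(1)) = π(9) = 4, π(ρ(2)) = π(6) = 6, π(ρ(3)) = π(8) = 1, π(ρ(4)) = π(1) = 9, π(ρ(5)) = π(2) = 8, π(ρ(6)) = π(3) = 7, π(ρ(7)) = π(7) = 10, π(ρ(8)) = π(10) = 5, π(ρ(9)) = π(5) = 2, π(ρ(10)) = π(4) = 3.
Hence πρ = [4 6 1 9 8 7 10 5 2 3].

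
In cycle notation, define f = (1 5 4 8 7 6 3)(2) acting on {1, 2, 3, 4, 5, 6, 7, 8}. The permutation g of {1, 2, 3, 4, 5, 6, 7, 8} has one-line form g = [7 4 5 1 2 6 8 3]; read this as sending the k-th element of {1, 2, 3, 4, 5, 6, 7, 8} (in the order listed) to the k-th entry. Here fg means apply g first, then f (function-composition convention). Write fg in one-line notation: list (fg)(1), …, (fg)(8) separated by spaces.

6 8 4 5 2 3 7 1

(fg)(x) = f(g(x)). Computing each image: f(g(1)) = f(7) = 6, f(g(2)) = f(4) = 8, f(g(3)) = f(5) = 4, f(g(4)) = f(1) = 5, f(g(5)) = f(2) = 2, f(g(6)) = f(6) = 3, f(g(7)) = f(8) = 7, f(g(8)) = f(3) = 1.
Hence fg = [6 8 4 5 2 3 7 1].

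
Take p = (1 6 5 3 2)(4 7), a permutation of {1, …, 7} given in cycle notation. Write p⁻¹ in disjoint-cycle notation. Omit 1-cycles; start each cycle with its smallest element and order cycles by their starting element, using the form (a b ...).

If p sends a → b within a cycle, p⁻¹ sends b → a; equivalently, reverse each cycle.
Reversing each cycle of p and rotating so the smallest element leads gives (1 2 3 5 6)(4 7).

(1 2 3 5 6)(4 7)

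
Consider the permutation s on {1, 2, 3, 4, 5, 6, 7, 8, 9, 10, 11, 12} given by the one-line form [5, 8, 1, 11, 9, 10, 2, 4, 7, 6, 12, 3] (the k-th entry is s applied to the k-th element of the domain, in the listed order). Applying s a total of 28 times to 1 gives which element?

12

Tracing 1 → 5 → … returns to 1 after 10 steps, so 1 lies in a 10-cycle (1 5 9 7 2 8 4 11 12 3).
Since the cycle has length 10, s^28 acts on it the same as s^8 (28 mod 10 = 8).
Stepping 8 places around the cycle: 1 → 5 → 9 → 7 → 2 → 8 → 4 → 11 → 12.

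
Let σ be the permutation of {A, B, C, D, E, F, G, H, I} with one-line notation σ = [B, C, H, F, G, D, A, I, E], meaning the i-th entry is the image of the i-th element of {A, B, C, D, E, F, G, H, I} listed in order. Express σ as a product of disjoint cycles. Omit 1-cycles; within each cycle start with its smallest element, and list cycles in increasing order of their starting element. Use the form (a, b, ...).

(A, B, C, H, I, E, G)(D, F)

Iterating σ from A gives A → B → C → H → I → E → G → A; that is the 7-cycle (A, B, C, H, I, E, G).
Continuing from each remaining unvisited element yields (A, B, C, H, I, E, G)(D, F).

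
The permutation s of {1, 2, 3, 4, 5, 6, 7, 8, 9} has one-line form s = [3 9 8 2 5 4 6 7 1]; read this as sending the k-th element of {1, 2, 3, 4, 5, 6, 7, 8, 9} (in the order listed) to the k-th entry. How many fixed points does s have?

1

The fixed points (elements with s(x) = x) are {5}, so there is 1.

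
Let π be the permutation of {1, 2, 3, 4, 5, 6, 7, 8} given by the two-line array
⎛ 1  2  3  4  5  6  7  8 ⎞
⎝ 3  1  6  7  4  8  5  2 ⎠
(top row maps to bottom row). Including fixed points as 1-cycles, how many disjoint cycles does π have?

The cycle decomposition is (1, 3, 6, 8, 2)(4, 7, 5), which has 2 cycles (counting 1-cycles).

2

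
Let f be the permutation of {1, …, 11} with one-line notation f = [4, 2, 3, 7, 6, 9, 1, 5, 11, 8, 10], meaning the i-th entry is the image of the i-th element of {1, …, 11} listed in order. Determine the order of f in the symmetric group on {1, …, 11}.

Writing f as disjoint cycles, the cycle lengths are 6, 3, 1, 1.
Since disjoint cycles commute, ord(f) = lcm(6, 3) = 6.

6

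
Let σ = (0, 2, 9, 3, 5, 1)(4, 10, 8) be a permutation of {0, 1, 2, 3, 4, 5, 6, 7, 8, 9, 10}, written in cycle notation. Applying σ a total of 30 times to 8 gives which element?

8 lies in the 3-cycle (4, 10, 8).
On a 3-cycle, σ^3 is the identity, so σ^30 = σ^0 there (30 ≡ 0 mod 3).
So σ^30(8) = 8.

8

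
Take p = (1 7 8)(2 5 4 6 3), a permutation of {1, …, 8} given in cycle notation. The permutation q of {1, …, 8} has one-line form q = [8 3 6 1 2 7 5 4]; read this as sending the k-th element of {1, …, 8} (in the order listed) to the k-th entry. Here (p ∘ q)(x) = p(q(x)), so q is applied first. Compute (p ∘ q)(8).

6

First apply q: q(8) = 4, then p(4) = 6. Thus (p ∘ q)(8) = 6.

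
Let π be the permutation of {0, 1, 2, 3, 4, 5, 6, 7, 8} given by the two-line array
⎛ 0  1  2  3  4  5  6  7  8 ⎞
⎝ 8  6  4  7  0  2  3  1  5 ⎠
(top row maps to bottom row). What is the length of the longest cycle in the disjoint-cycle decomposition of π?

Decomposing into disjoint cycles gives (0 8 5 2 4)(1 6 3 7); the longest has length 5.

5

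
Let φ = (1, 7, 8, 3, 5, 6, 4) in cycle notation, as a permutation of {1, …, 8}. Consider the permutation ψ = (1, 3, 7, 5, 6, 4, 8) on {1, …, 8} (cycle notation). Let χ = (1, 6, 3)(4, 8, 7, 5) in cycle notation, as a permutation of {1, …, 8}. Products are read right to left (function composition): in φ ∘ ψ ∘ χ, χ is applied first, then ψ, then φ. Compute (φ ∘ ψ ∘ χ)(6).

(φ ∘ ψ ∘ χ)(6) = φ(ψ(χ(6))). χ(6) = 3, then ψ(3) = 7, then φ(7) = 8, so the result is 8.

8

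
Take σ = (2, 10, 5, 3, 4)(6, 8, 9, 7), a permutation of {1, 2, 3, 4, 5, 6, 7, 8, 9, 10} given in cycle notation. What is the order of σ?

The cycle type of σ is (5, 4, 1).
Since disjoint cycles commute, ord(σ) = lcm(5, 4) = 20.

20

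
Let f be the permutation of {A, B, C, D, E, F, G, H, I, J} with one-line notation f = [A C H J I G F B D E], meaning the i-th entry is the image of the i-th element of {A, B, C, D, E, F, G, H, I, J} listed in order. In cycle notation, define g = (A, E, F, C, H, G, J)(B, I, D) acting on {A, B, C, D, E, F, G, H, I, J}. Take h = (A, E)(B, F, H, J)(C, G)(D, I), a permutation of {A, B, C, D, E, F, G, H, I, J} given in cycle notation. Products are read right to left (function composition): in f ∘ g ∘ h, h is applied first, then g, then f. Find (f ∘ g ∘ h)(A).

Chase A: h(A) = E; g(E) = F; f(F) = G. Hence (f ∘ g ∘ h)(A) = G.

G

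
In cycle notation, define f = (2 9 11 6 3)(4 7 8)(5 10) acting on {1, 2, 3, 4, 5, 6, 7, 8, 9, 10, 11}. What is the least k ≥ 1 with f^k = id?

The disjoint cycles have lengths 5, 3, 2, 1.
The order is lcm(5, 3, 2) = 30.

30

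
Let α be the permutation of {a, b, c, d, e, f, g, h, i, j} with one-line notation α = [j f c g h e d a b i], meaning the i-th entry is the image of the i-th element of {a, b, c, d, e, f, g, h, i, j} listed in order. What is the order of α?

The disjoint-cycle form of α has cycle lengths 7, 2, 1.
Since disjoint cycles commute, ord(α) = lcm(7, 2) = 14.

14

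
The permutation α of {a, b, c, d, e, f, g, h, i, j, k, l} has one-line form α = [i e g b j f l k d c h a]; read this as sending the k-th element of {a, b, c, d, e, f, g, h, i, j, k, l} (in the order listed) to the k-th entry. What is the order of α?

Decomposing into disjoint cycles gives cycle lengths 9, 2, 1.
The order is lcm(9, 2) = 18.

18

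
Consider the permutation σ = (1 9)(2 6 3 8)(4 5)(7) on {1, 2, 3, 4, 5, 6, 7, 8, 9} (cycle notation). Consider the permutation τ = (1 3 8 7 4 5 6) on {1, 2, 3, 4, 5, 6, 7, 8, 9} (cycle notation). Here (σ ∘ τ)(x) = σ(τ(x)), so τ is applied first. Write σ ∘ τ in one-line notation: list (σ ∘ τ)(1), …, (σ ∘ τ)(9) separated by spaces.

8 6 2 4 3 9 5 7 1

Chase each element through τ then σ: 1 → 3 → 8; 2 → 2 → 6; 3 → 8 → 2; 4 → 5 → 4; 5 → 6 → 3; 6 → 1 → 9; 7 → 4 → 5; 8 → 7 → 7; 9 → 9 → 1.
Collecting the images, σ ∘ τ = [8 6 2 4 3 9 5 7 1].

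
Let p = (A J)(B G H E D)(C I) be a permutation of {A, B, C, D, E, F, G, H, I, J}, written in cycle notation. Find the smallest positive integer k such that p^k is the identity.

10

The disjoint cycles have lengths 5, 2, 2, 1.
Since disjoint cycles commute, ord(p) = lcm(5, 2, 2) = 10.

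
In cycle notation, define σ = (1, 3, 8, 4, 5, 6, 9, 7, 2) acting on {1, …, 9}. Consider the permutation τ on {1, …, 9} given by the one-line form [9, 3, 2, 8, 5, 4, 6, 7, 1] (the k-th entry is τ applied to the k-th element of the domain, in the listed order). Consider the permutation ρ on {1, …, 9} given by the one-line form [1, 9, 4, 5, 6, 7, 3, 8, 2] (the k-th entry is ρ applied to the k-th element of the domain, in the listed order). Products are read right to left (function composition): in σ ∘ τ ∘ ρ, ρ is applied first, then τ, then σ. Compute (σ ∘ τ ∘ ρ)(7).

1

Apply the permutations in order: ρ(7) = 3, then τ(3) = 2, then σ(2) = 1. So (σ ∘ τ ∘ ρ)(7) = 1.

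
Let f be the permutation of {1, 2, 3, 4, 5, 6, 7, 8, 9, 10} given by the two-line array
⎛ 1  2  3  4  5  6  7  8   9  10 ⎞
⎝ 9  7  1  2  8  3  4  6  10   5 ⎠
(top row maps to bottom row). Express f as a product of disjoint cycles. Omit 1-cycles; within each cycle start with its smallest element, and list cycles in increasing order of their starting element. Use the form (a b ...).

From 1: 1 → 9 → 10 → 5 → 8 → 6 → 3 → 1, closing the cycle (1 9 10 5 8 6 3).
Continuing from each remaining unvisited element yields (1 9 10 5 8 6 3)(2 7 4).

(1 9 10 5 8 6 3)(2 7 4)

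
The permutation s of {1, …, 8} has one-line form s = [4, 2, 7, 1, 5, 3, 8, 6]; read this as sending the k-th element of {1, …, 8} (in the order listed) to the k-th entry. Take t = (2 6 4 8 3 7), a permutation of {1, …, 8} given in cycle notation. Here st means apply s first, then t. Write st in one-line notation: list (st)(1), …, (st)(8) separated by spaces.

8 6 2 1 5 7 3 4

For each element, apply s then t: 1 → 4 → 8; 2 → 2 → 6; 3 → 7 → 2; 4 → 1 → 1; 5 → 5 → 5; 6 → 3 → 7; 7 → 8 → 3; 8 → 6 → 4.
Collecting the images, st = [8 6 2 1 5 7 3 4].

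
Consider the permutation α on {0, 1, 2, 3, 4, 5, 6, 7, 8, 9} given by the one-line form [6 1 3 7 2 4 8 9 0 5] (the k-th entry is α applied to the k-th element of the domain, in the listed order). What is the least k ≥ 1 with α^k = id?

6

The disjoint-cycle form of α has cycle lengths 6, 3, 1.
The order is lcm(6, 3) = 6.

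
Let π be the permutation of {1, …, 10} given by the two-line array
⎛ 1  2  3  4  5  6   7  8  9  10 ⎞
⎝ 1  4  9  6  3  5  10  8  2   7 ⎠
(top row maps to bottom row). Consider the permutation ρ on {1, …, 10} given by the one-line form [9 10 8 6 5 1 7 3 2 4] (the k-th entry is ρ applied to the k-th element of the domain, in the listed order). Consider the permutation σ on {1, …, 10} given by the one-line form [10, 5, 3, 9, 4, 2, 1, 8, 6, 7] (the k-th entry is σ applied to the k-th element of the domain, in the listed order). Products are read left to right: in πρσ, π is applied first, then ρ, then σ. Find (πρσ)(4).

10

Chase 4: π(4) = 6; ρ(6) = 1; σ(1) = 10. Hence (πρσ)(4) = 10.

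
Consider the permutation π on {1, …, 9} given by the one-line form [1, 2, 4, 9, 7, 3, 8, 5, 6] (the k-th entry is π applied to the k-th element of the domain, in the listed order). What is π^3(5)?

Tracing 5 → 7 → … returns to 5 after 3 steps, so 5 lies in a 3-cycle (5 7 8).
Powers repeat with period 3 on this cycle, and 3 mod 3 = 0, so π^3(5) = π^0(5).
So π^3(5) = 5.

5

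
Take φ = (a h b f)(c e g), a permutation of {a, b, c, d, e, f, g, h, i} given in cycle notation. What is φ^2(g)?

g lies in the 3-cycle (c e g).
Stepping 2 places around the cycle: g → c → e.

e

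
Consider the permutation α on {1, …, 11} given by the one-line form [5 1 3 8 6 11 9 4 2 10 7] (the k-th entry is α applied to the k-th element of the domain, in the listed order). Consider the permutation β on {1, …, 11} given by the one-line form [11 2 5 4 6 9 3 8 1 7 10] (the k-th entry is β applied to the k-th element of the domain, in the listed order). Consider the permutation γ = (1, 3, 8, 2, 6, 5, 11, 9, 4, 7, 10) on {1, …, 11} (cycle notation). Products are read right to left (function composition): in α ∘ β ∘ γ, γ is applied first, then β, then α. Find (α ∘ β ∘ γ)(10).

Apply the permutations in order: γ(10) = 1, then β(1) = 11, then α(11) = 7. So (α ∘ β ∘ γ)(10) = 7.

7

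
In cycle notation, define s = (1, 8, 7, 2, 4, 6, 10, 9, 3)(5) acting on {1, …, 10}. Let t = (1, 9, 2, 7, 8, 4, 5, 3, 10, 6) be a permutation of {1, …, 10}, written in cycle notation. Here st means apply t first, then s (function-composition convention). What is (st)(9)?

t(9) = 2, then s(2) = 4; composing gives (st)(9) = 4.

4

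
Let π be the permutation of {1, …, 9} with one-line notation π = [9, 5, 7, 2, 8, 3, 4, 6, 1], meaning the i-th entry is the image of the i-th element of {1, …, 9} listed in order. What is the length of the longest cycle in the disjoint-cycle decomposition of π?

7

Decomposing into disjoint cycles gives (1 9)(2 5 8 6 3 7 4); the longest has length 7.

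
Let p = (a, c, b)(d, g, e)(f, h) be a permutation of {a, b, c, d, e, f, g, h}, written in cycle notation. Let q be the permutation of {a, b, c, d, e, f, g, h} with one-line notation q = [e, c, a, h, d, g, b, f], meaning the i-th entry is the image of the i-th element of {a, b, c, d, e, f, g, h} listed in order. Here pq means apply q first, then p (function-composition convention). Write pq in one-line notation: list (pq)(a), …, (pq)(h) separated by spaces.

(pq)(x) = p(q(x)). Computing each image: p(q(a)) = p(e) = d, p(q(b)) = p(c) = b, p(q(c)) = p(a) = c, p(q(d)) = p(h) = f, p(q(e)) = p(d) = g, p(q(f)) = p(g) = e, p(q(g)) = p(b) = a, p(q(h)) = p(f) = h.
Hence pq = [d b c f g e a h].

d b c f g e a h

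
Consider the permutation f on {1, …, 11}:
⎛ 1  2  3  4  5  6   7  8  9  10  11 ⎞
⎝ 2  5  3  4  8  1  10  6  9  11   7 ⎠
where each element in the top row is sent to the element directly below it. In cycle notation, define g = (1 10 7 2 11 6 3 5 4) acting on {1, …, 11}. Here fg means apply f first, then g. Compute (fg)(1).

(fg)(1) = g(f(1)). f(1) = 2, then g(2) = 11. So (fg)(1) = 11.

11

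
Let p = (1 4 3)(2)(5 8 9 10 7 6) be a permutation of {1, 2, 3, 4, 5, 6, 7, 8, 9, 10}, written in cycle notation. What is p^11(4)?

1

4 lies in the 3-cycle (1 4 3).
On a 3-cycle, p^3 is the identity, so p^11 = p^2 there (11 ≡ 2 mod 3).
Advancing 2 steps from 4: 4 → 3 → 1.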